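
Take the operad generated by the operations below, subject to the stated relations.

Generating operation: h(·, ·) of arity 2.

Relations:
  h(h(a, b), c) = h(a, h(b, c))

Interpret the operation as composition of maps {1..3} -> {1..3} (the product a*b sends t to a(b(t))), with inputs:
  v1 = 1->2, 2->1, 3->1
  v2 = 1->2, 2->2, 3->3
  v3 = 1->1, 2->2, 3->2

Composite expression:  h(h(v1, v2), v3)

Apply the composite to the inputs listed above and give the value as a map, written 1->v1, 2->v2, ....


1->1, 2->1, 3->1

h(v1, v2) = 1->1, 2->1, 3->1
h(h(v1, v2), v3) = 1->1, 2->1, 3->1


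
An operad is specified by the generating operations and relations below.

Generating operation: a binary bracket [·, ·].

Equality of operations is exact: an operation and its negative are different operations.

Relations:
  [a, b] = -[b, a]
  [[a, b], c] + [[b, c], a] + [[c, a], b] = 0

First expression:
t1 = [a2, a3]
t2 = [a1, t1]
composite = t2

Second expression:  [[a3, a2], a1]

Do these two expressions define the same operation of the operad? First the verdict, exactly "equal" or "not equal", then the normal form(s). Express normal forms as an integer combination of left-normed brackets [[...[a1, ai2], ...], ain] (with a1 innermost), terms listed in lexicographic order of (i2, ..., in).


equal; both compose to [[a1, a2], a3] - [[a1, a3], a2]


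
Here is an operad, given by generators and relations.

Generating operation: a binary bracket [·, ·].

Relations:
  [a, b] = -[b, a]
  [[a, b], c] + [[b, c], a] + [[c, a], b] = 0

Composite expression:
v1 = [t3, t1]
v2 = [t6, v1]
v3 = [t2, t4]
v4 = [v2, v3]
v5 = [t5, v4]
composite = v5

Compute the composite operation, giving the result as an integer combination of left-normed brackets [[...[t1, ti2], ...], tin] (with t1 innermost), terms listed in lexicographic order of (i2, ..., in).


-[[[[[t1, t3], t6], t2], t4], t5] + [[[[[t1, t3], t6], t4], t2], t5]

Expand each bracket as ab - ba; the t1-initial words give the coefficients.
Composite bracket: [t5, [[t6, [t3, t1]], [t2, t4]]]
Applying ab - ba throughout gives 32 signed words (2^5 = 32).
Only words starting with t1 matter:
  from t1t3t6t2t4t5, sign -1: term -[[[[[t1, t3], t6], t2], t4], t5]
  from t1t3t6t4t2t5, sign +1: term +[[[[[t1, t3], t6], t4], t2], t5]


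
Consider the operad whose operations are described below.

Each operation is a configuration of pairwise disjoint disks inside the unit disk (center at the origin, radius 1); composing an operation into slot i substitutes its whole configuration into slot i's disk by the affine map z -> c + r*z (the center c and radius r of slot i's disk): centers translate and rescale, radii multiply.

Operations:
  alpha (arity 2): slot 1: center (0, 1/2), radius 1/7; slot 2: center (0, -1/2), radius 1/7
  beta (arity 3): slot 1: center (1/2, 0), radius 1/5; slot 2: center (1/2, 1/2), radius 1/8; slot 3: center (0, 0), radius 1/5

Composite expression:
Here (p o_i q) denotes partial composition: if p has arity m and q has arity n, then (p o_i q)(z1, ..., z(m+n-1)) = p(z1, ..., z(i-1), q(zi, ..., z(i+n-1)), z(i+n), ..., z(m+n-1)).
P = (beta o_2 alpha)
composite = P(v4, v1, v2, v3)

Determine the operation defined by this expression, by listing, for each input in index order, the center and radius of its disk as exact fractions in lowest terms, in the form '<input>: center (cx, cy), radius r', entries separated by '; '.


Nesting under beta composes maps z -> c + r*z down each v-path.
v4 passes through 1 substitution, ending at center (1/2, 0), radius 1/5
v1 passes through 2 substitutions, ending at center (1/2, 9/16), radius 1/56
v2 passes through 2 substitutions, ending at center (1/2, 7/16), radius 1/56
v3 passes through 1 substitution, ending at center (0, 0), radius 1/5

v1: center (1/2, 9/16), radius 1/56; v2: center (1/2, 7/16), radius 1/56; v3: center (0, 0), radius 1/5; v4: center (1/2, 0), radius 1/5


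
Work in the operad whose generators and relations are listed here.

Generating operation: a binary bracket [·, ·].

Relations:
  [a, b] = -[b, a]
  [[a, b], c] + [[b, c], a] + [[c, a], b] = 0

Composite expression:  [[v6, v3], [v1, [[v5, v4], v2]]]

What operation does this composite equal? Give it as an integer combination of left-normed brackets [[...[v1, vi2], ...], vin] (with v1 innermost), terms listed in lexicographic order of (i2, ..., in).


[[[[[v1, v2], v4], v5], v3], v6] - [[[[[v1, v2], v4], v5], v6], v3] - [[[[[v1, v2], v5], v4], v3], v6] + [[[[[v1, v2], v5], v4], v6], v3] - [[[[[v1, v4], v5], v2], v3], v6] + [[[[[v1, v4], v5], v2], v6], v3] + [[[[[v1, v5], v4], v2], v3], v6] - [[[[[v1, v5], v4], v2], v6], v3]

Skip Jacobi rewriting: expand, keep v1-initial words, read off terms.
Composite bracket: [[v6, v3], [v1, [[v5, v4], v2]]]
Under [a, b] = ab - ba we get 32 signed associative words (2^5 = 32).
Collect the words opening with v1:
  v1v2v4v5v3v6 appears with sign +1, giving the term +[[[[[v1, v2], v4], v5], v3], v6]
  v1v2v4v5v6v3 appears with sign -1, giving the term -[[[[[v1, v2], v4], v5], v6], v3]
  v1v2v5v4v3v6 appears with sign -1, giving the term -[[[[[v1, v2], v5], v4], v3], v6]
  v1v2v5v4v6v3 appears with sign +1, giving the term +[[[[[v1, v2], v5], v4], v6], v3]
  v1v4v5v2v3v6 appears with sign -1, giving the term -[[[[[v1, v4], v5], v2], v3], v6]
  v1v4v5v2v6v3 appears with sign +1, giving the term +[[[[[v1, v4], v5], v2], v6], v3]
  v1v5v4v2v3v6 appears with sign +1, giving the term +[[[[[v1, v5], v4], v2], v3], v6]
  v1v5v4v2v6v3 appears with sign -1, giving the term -[[[[[v1, v5], v4], v2], v6], v3]


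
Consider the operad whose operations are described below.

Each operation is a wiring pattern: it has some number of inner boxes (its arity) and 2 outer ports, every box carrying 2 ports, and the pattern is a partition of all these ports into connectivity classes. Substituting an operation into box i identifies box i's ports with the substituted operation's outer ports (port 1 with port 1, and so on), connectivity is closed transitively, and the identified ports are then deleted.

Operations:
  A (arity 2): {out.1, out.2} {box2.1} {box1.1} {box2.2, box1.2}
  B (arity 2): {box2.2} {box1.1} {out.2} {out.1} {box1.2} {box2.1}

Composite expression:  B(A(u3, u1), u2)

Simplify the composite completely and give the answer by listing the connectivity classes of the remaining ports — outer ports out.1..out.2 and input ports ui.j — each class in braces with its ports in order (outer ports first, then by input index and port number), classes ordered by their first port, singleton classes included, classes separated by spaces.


{out.1} {out.2} {u1.1} {u1.2, u3.2} {u2.1} {u2.2} {u3.1}

Substituting into B glues patterns; closure does the rest.
the subtree at A composes to {out.1, out.2} {u1.1} {u1.2, u3.2} {u3.1} on (u3, u1); out.j = own outer ports
the subtree at B composes to {out.1} {out.2} {u1.1} {u1.2, u3.2} {u2.1} {u2.2} {u3.1} on (u3, u1, u2); out.j = own outer ports


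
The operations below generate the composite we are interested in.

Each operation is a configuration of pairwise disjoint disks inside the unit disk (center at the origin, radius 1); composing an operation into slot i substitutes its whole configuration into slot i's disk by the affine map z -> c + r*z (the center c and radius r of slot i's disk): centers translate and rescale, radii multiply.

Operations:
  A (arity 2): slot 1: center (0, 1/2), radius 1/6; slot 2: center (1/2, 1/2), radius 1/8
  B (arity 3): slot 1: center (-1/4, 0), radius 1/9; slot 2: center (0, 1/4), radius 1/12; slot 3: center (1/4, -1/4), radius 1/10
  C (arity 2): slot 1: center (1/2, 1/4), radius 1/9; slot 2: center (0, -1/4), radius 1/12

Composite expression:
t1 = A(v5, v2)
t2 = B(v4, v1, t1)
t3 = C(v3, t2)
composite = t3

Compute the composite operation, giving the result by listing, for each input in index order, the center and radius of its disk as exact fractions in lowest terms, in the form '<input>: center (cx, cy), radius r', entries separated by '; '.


v1: center (0, -11/48), radius 1/144; v2: center (1/40, -4/15), radius 1/960; v3: center (1/2, 1/4), radius 1/9; v4: center (-1/48, -1/4), radius 1/108; v5: center (1/48, -4/15), radius 1/720

Only the slot chain above each v matters under C; compose those maps.
v3 passes through 1 substitution, ending at center (1/2, 1/4), radius 1/9
v4 passes through 2 substitutions, ending at center (-1/48, -1/4), radius 1/108
v1 passes through 2 substitutions, ending at center (0, -11/48), radius 1/144
v5 passes through 3 substitutions, ending at center (1/48, -4/15), radius 1/720
v2 passes through 3 substitutions, ending at center (1/40, -4/15), radius 1/960


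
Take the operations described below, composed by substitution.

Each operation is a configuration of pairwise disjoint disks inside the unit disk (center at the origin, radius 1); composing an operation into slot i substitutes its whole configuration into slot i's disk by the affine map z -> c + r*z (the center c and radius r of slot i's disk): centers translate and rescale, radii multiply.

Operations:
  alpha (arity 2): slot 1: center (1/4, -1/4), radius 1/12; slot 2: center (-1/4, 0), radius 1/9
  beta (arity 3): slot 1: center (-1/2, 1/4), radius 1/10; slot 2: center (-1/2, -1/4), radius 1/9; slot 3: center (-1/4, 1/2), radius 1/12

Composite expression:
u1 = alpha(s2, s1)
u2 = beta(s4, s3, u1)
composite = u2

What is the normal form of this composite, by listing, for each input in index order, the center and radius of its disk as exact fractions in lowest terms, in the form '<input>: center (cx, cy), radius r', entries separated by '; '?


Nesting under beta composes maps z -> c + r*z down each s-path.
input s4: applying the 1 nested substitution gives center (-1/2, 1/4), radius 1/10
input s3: applying the 1 nested substitution gives center (-1/2, -1/4), radius 1/9
input s2: applying the 2 nested substitutions gives center (-11/48, 23/48), radius 1/144
input s1: applying the 2 nested substitutions gives center (-13/48, 1/2), radius 1/108

s1: center (-13/48, 1/2), radius 1/108; s2: center (-11/48, 23/48), radius 1/144; s3: center (-1/2, -1/4), radius 1/9; s4: center (-1/2, 1/4), radius 1/10


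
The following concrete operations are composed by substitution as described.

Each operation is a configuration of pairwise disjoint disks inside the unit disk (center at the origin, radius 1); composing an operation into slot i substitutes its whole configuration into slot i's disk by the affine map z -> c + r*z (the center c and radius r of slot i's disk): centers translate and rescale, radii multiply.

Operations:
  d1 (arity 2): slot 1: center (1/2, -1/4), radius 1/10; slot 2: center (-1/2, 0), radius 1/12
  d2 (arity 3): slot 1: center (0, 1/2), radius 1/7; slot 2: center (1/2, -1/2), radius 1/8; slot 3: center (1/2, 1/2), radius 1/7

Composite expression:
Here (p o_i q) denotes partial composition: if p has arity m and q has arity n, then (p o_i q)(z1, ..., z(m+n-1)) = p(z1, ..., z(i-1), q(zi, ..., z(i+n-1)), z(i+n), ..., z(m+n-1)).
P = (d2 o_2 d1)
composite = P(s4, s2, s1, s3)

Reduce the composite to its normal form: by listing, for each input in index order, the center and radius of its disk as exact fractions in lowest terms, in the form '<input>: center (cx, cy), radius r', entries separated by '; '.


s1: center (7/16, -1/2), radius 1/96; s2: center (9/16, -17/32), radius 1/80; s3: center (1/2, 1/2), radius 1/7; s4: center (0, 1/2), radius 1/7

Follow each s-input down from d2: c' goes to c + r*c', radius to r*r'.
s4 passes through 1 substitution, ending at center (0, 1/2), radius 1/7
s2 passes through 2 substitutions, ending at center (9/16, -17/32), radius 1/80
s1 passes through 2 substitutions, ending at center (7/16, -1/2), radius 1/96
s3 passes through 1 substitution, ending at center (1/2, 1/2), radius 1/7


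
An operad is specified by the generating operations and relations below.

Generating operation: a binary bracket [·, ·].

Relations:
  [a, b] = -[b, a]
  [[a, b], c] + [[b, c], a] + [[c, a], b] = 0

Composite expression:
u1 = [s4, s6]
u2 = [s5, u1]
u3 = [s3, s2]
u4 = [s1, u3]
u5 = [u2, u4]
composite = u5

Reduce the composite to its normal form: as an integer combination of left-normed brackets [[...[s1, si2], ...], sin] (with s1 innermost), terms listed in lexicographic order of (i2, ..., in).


-[[[[[s1, s2], s3], s4], s6], s5] + [[[[[s1, s2], s3], s5], s4], s6] - [[[[[s1, s2], s3], s5], s6], s4] + [[[[[s1, s2], s3], s6], s4], s5] + [[[[[s1, s3], s2], s4], s6], s5] - [[[[[s1, s3], s2], s5], s4], s6] + [[[[[s1, s3], s2], s5], s6], s4] - [[[[[s1, s3], s2], s6], s4], s5]

A multilinear Lie element is pinned by s1-initial words (s1 innermost).
Composite bracket: [[s5, [s4, s6]], [s1, [s3, s2]]]
Each bracket splits as ab - ba, giving 32 signed words (2^5 = 32).
Words beginning with s1 determine it all:
  s1s2s3s4s6s5 (sign -1) contributes -[[[[[s1, s2], s3], s4], s6], s5]
  s1s2s3s5s4s6 (sign +1) contributes +[[[[[s1, s2], s3], s5], s4], s6]
  s1s2s3s5s6s4 (sign -1) contributes -[[[[[s1, s2], s3], s5], s6], s4]
  s1s2s3s6s4s5 (sign +1) contributes +[[[[[s1, s2], s3], s6], s4], s5]
  s1s3s2s4s6s5 (sign +1) contributes +[[[[[s1, s3], s2], s4], s6], s5]
  s1s3s2s5s4s6 (sign -1) contributes -[[[[[s1, s3], s2], s5], s4], s6]
  s1s3s2s5s6s4 (sign +1) contributes +[[[[[s1, s3], s2], s5], s6], s4]
  s1s3s2s6s4s5 (sign -1) contributes -[[[[[s1, s3], s2], s6], s4], s5]


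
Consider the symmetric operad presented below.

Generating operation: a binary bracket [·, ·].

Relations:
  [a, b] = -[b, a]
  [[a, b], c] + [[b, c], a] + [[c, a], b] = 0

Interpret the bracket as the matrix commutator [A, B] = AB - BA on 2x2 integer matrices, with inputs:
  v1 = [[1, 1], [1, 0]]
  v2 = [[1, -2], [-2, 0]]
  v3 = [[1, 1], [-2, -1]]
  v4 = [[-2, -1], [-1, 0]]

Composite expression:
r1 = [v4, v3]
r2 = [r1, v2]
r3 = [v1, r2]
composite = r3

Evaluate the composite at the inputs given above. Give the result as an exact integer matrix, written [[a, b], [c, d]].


[v4, v3] = [[3, 0], [-6, -3]]
[[v4, v3], v2] = [[-12, -12], [6, 12]]
[v1, [[v4, v3], v2]] = [[18, 12], [-30, -18]]

[[18, 12], [-30, -18]]


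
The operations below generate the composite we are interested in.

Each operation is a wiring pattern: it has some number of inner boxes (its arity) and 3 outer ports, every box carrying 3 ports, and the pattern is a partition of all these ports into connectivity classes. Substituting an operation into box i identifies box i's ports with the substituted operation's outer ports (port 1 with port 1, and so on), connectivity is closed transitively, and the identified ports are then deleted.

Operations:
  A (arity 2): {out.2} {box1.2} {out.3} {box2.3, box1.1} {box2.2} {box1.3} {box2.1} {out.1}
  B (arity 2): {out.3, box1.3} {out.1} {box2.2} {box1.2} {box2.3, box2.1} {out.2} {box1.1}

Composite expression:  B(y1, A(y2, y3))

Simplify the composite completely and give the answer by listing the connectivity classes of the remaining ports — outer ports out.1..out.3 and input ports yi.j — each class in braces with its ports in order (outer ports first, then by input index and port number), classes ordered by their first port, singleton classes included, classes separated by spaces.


Connectivity passes through glued B-boundaries; trace each wire chain.
composing A on (y2, y3), with out.j its own outer ports: {out.1} {out.2} {out.3} {y2.1, y3.3} {y2.2} {y2.3} {y3.1} {y3.2}
composing B on (y1, y2, y3), with out.j its own outer ports: {out.1} {out.2} {out.3, y1.3} {y1.1} {y1.2} {y2.1, y3.3} {y2.2} {y2.3} {y3.1} {y3.2}

{out.1} {out.2} {out.3, y1.3} {y1.1} {y1.2} {y2.1, y3.3} {y2.2} {y2.3} {y3.1} {y3.2}


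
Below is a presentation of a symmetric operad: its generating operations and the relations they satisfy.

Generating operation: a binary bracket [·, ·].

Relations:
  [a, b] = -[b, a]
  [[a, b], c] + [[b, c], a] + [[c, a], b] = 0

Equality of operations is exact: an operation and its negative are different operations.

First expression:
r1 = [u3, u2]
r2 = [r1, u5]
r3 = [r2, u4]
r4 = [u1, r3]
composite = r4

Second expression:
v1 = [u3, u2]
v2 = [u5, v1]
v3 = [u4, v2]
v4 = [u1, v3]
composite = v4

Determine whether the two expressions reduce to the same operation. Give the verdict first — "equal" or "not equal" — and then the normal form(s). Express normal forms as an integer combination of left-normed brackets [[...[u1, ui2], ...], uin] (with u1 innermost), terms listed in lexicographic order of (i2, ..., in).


equal: each reduces to -[[[[u1, u2], u3], u5], u4] + [[[[u1, u3], u2], u5], u4] + [[[[u1, u4], u2], u3], u5] - [[[[u1, u4], u3], u2], u5] - [[[[u1, u4], u5], u2], u3] + [[[[u1, u4], u5], u3], u2] + [[[[u1, u5], u2], u3], u4] - [[[[u1, u5], u3], u2], u4]

The first expression reduces to -[[[[u1, u2], u3], u5], u4] + [[[[u1, u3], u2], u5], u4] + [[[[u1, u4], u2], u3], u5] - [[[[u1, u4], u3], u2], u5] - [[[[u1, u4], u5], u2], u3] + [[[[u1, u4], u5], u3], u2] + [[[[u1, u5], u2], u3], u4] - [[[[u1, u5], u3], u2], u4]
The second expression reduces to -[[[[u1, u2], u3], u5], u4] + [[[[u1, u3], u2], u5], u4] + [[[[u1, u4], u2], u3], u5] - [[[[u1, u4], u3], u2], u5] - [[[[u1, u4], u5], u2], u3] + [[[[u1, u4], u5], u3], u2] + [[[[u1, u5], u2], u3], u4] - [[[[u1, u5], u3], u2], u4]
The normal forms match — equal.


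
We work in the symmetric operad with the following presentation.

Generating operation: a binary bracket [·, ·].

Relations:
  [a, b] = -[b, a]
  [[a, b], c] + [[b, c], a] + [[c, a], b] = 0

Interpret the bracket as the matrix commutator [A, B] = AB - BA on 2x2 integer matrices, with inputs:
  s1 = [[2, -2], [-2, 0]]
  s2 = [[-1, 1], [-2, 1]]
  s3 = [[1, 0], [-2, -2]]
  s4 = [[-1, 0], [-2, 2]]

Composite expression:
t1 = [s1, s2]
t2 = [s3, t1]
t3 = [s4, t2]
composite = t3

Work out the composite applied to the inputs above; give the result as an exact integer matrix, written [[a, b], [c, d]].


[[-12, 18], [-128, 12]]


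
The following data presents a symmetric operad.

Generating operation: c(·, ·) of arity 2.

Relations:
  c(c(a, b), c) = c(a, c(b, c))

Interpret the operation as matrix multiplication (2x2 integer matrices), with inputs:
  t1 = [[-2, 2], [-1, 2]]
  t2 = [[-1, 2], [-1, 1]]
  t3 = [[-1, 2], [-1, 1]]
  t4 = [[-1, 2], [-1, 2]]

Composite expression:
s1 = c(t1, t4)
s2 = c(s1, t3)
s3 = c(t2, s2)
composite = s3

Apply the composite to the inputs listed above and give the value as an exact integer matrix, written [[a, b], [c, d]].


[[-2, 0], [-1, 0]]

c(t1, t4) = [[0, 0], [-1, 2]]
c(c(t1, t4), t3) = [[0, 0], [-1, 0]]
c(t2, c(c(t1, t4), t3)) = [[-2, 0], [-1, 0]]


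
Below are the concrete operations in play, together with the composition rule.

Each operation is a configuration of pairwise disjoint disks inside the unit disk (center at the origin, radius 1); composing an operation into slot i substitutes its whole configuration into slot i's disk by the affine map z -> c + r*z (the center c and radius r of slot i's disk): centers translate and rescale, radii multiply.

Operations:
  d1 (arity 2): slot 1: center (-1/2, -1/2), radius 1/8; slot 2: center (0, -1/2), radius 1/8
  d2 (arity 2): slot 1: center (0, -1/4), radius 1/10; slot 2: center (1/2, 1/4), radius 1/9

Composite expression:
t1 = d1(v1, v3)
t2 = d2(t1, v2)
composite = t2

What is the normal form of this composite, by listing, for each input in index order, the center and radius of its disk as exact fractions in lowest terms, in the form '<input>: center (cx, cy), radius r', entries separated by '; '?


Only the slot chain above each v matters under d2; compose those maps.
v1: after 2 affine steps, its disk has center (-1/20, -3/10), radius 1/80
v3: after 2 affine steps, its disk has center (0, -3/10), radius 1/80
v2: after 1 affine step, its disk has center (1/2, 1/4), radius 1/9

v1: center (-1/20, -3/10), radius 1/80; v2: center (1/2, 1/4), radius 1/9; v3: center (0, -3/10), radius 1/80


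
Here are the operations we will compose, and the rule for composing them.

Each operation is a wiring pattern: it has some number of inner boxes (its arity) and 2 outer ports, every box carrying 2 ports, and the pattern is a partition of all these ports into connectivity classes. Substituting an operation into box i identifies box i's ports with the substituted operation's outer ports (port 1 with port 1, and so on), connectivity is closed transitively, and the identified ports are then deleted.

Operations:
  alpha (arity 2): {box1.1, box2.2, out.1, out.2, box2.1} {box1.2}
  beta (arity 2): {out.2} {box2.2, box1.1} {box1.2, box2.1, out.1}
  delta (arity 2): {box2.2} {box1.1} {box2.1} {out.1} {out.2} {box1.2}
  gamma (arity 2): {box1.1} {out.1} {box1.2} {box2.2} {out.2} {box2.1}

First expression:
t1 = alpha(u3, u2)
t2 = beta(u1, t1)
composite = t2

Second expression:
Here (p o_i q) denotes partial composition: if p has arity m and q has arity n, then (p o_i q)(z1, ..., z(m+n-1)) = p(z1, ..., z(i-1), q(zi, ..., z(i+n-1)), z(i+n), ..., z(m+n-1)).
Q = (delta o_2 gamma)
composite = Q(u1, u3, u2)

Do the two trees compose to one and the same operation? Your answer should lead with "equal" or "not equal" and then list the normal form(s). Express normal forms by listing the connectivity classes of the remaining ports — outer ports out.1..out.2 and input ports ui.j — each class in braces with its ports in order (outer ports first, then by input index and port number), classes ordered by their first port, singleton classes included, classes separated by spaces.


The first expression, normalized: {out.1, u1.1, u1.2, u2.1, u2.2, u3.1} {out.2} {u3.2}
The second expression, normalized: {out.1} {out.2} {u1.1} {u1.2} {u2.1} {u2.2} {u3.1} {u3.2}
They disagree, so not equal.

not equal; first: {out.1, u1.1, u1.2, u2.1, u2.2, u3.1} {out.2} {u3.2}; second: {out.1} {out.2} {u1.1} {u1.2} {u2.1} {u2.2} {u3.1} {u3.2}


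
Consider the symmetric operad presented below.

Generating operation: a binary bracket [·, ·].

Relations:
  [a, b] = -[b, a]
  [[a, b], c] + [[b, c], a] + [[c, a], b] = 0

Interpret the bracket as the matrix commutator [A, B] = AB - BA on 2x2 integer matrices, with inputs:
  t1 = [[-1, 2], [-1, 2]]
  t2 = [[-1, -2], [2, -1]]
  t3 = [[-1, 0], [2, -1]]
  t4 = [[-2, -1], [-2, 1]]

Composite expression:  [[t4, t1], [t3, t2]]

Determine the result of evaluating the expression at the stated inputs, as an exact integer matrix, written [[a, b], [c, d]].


[[0, 72], [24, 0]]

[t4, t1] = [[5, -9], [3, -5]]
[t3, t2] = [[4, 0], [0, -4]]
[[t4, t1], [t3, t2]] = [[0, 72], [24, 0]]


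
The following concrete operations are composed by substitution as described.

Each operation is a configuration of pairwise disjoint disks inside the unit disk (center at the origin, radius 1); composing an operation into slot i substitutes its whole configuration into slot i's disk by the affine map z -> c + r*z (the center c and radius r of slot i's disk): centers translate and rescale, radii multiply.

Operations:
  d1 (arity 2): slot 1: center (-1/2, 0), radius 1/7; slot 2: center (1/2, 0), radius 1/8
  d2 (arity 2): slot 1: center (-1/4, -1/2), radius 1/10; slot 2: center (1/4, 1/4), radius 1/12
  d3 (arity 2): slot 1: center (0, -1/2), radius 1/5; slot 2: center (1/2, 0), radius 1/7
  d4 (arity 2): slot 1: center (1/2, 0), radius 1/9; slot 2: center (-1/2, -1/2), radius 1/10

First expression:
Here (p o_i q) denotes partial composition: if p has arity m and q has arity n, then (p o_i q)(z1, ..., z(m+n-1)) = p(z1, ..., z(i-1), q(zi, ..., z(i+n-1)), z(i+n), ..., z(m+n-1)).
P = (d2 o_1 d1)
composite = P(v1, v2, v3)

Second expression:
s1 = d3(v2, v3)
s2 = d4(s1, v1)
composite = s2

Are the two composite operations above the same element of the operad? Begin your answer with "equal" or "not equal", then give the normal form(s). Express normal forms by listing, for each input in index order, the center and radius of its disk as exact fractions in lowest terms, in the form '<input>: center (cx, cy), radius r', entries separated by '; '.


not equal; the first gives v1: center (-3/10, -1/2), radius 1/70; v2: center (-1/5, -1/2), radius 1/80; v3: center (1/4, 1/4), radius 1/12 and the second v1: center (-1/2, -1/2), radius 1/10; v2: center (1/2, -1/18), radius 1/45; v3: center (5/9, 0), radius 1/63

The first composite normalizes to v1: center (-3/10, -1/2), radius 1/70; v2: center (-1/5, -1/2), radius 1/80; v3: center (1/4, 1/4), radius 1/12
The second composite normalizes to v1: center (-1/2, -1/2), radius 1/10; v2: center (1/2, -1/18), radius 1/45; v3: center (5/9, 0), radius 1/63
No match — not equal.


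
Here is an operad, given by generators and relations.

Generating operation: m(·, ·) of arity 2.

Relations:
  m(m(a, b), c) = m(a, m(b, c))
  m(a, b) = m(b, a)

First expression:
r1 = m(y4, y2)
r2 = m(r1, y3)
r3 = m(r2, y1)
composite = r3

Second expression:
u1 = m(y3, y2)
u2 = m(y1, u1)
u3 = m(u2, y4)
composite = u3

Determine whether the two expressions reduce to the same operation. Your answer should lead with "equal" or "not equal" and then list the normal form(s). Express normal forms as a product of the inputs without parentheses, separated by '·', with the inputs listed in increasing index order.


equal: each reduces to y1 · y2 · y3 · y4


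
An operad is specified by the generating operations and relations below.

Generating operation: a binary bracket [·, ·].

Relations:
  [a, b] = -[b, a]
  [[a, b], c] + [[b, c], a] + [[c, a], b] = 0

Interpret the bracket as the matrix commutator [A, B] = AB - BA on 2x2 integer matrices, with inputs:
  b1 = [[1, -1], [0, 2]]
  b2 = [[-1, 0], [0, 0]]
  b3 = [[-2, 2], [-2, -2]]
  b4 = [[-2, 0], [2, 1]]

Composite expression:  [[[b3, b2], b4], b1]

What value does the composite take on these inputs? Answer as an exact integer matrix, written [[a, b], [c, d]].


[[-6, -2], [6, 6]]


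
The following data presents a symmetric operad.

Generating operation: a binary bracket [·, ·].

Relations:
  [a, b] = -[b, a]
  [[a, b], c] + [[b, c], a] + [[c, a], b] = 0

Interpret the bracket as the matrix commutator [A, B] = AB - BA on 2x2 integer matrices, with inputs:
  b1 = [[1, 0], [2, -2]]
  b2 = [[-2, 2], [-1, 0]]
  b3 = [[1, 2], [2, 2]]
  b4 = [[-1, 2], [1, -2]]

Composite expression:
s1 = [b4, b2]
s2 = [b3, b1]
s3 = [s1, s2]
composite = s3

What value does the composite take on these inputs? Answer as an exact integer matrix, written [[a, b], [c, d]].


[b4, b2] = [[-4, 6], [-1, 4]]
[b3, b1] = [[4, -6], [8, -4]]
[[b4, b2], [b3, b1]] = [[42, 0], [56, -42]]

[[42, 0], [56, -42]]


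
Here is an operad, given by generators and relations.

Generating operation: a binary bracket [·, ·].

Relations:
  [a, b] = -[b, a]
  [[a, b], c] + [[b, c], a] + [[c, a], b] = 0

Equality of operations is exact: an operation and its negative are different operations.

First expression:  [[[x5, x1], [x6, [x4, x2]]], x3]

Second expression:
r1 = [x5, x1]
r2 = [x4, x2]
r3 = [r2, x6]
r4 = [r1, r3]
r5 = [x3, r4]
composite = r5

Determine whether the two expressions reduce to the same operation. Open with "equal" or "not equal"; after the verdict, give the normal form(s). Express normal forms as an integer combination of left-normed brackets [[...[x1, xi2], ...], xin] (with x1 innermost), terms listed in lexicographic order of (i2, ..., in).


equal; both compose to -[[[[[x1, x5], x2], x4], x6], x3] + [[[[[x1, x5], x4], x2], x6], x3] + [[[[[x1, x5], x6], x2], x4], x3] - [[[[[x1, x5], x6], x4], x2], x3]

Reducing the first expression gives -[[[[[x1, x5], x2], x4], x6], x3] + [[[[[x1, x5], x4], x2], x6], x3] + [[[[[x1, x5], x6], x2], x4], x3] - [[[[[x1, x5], x6], x4], x2], x3]
Reducing the second expression gives -[[[[[x1, x5], x2], x4], x6], x3] + [[[[[x1, x5], x4], x2], x6], x3] + [[[[[x1, x5], x6], x2], x4], x3] - [[[[[x1, x5], x6], x4], x2], x3]
The forms coincide; equal.


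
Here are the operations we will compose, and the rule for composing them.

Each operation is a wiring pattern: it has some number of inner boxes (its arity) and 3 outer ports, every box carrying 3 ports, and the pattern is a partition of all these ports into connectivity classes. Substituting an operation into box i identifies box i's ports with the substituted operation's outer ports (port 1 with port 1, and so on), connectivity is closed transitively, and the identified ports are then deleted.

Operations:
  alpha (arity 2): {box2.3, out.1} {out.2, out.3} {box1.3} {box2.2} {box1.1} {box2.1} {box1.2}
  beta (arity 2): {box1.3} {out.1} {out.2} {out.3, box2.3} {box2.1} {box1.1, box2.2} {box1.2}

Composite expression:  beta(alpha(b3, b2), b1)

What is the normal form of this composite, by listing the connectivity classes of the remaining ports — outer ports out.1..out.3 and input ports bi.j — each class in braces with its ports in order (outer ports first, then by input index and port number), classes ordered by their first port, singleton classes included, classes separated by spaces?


Reachability decides: close wires over beta-identified ports.
after alpha, the pattern on (b3, b2) reads {out.1, b2.3} {out.2, out.3} {b2.1} {b2.2} {b3.1} {b3.2} {b3.3} (out.j = its outer ports)
after beta, the pattern on (b3, b2, b1) reads {out.1} {out.2} {out.3, b1.3} {b1.1} {b1.2, b2.3} {b2.1} {b2.2} {b3.1} {b3.2} {b3.3} (out.j = its outer ports)

{out.1} {out.2} {out.3, b1.3} {b1.1} {b1.2, b2.3} {b2.1} {b2.2} {b3.1} {b3.2} {b3.3}


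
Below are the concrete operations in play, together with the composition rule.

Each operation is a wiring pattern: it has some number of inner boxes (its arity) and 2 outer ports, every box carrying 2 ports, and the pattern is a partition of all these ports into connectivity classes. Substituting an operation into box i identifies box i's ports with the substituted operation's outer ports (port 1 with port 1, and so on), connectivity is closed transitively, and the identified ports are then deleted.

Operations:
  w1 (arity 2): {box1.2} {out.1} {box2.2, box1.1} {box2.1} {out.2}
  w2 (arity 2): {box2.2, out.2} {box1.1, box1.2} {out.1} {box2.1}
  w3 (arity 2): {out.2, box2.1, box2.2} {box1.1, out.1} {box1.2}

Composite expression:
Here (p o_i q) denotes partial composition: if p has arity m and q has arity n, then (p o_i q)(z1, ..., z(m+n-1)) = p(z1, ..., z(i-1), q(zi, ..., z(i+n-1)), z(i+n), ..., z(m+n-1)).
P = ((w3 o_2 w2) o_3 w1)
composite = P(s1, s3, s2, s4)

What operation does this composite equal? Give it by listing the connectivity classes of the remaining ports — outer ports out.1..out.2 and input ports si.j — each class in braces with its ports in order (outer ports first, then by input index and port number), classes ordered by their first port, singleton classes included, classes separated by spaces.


{out.1, s1.1} {out.2} {s1.2} {s2.1, s4.2} {s2.2} {s3.1, s3.2} {s4.1}

Connectivity passes through glued w3-boundaries; trace each wire chain.
w1 over (s2, s4) gives {out.1} {out.2} {s2.1, s4.2} {s2.2} {s4.1}, out.j being that stage's outer ports
w2 over (s3, s2, s4) gives {out.1} {out.2} {s2.1, s4.2} {s2.2} {s3.1, s3.2} {s4.1}, out.j being that stage's outer ports
w3 over (s1, s3, s2, s4) gives {out.1, s1.1} {out.2} {s1.2} {s2.1, s4.2} {s2.2} {s3.1, s3.2} {s4.1}, out.j being that stage's outer ports


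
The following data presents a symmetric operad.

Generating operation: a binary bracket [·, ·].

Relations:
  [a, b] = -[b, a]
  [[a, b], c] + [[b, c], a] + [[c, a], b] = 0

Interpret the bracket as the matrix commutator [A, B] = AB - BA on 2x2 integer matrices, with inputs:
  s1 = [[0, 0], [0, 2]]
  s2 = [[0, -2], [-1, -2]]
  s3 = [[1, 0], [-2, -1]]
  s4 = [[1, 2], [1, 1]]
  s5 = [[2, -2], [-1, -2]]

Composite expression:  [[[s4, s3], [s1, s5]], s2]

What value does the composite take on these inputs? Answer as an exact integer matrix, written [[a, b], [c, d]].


[s4, s3] = [[-4, -4], [2, 4]]
[s1, s5] = [[0, 4], [-2, 0]]
[[s4, s3], [s1, s5]] = [[0, -32], [-16, 0]]
[[[s4, s3], [s1, s5]], s2] = [[0, 64], [-32, 0]]

[[0, 64], [-32, 0]]


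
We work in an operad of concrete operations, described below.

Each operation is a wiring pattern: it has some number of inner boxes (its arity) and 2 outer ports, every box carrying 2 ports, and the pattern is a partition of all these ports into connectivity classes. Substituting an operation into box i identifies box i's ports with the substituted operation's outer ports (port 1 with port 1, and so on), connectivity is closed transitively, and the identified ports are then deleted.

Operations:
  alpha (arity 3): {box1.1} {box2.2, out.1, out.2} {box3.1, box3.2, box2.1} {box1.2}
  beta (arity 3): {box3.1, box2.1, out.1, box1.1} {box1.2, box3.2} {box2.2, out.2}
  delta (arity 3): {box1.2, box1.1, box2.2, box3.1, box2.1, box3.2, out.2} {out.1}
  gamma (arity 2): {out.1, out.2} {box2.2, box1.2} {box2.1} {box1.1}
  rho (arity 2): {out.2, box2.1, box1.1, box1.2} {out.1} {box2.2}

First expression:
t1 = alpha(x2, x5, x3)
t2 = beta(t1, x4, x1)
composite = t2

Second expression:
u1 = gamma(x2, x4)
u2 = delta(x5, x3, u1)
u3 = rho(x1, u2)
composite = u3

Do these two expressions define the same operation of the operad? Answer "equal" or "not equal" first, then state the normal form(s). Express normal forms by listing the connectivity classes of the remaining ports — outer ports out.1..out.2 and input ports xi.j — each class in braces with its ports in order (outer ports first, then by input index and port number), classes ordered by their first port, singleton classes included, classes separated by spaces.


not equal; the first gives {out.1, x1.1, x1.2, x4.1, x5.2} {out.2, x4.2} {x2.1} {x2.2} {x3.1, x3.2, x5.1} and the second {out.1} {out.2, x1.1, x1.2} {x2.1} {x2.2, x4.2} {x3.1, x3.2, x5.1, x5.2} {x4.1}


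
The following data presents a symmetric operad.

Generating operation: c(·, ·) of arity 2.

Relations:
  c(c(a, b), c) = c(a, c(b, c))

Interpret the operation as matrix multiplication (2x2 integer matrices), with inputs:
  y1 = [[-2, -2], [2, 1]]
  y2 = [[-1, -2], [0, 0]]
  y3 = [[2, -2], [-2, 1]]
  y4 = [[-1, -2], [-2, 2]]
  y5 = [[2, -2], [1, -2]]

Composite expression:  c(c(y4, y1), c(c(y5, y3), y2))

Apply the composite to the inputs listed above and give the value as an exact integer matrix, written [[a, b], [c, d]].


[[16, 32], [-100, -200]]

c(y4, y1) = [[-2, 0], [8, 6]]
c(y5, y3) = [[8, -6], [6, -4]]
c(c(y5, y3), y2) = [[-8, -16], [-6, -12]]
c(c(y4, y1), c(c(y5, y3), y2)) = [[16, 32], [-100, -200]]


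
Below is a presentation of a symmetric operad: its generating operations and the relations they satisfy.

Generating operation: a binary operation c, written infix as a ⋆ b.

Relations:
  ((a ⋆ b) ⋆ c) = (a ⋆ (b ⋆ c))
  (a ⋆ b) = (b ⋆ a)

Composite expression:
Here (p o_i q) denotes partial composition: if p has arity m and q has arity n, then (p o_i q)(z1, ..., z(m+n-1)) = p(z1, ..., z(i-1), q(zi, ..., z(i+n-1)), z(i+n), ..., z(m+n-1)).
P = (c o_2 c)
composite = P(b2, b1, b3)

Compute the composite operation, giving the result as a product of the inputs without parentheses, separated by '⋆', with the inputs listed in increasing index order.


b1 ⋆ b2 ⋆ b3

Key point: c commutes, so take the b-inputs in any fixed order.
(b1 ⋆ b3) linearizes to b1 ⋆ b3
(b2 ⋆ (b1 ⋆ b3)) linearizes to b2 ⋆ b1 ⋆ b3
sorting the factors by input index: b1 ⋆ b2 ⋆ b3


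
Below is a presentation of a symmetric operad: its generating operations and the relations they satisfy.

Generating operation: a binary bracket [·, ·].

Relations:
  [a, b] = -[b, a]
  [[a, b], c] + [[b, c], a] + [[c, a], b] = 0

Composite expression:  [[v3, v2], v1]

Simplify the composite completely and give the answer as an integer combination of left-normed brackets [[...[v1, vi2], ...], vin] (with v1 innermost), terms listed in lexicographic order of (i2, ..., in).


A multilinear Lie element is pinned by v1-initial words (v1 innermost).
Composite bracket: [[v3, v2], v1]
The bracket unfolds into 4 signed words via [a, b] = ab - ba (2^2 = 4).
Words beginning with v1 determine it all:
  sign of v1v2v3 is +1, so it contributes +[[v1, v2], v3]
  sign of v1v3v2 is -1, so it contributes -[[v1, v3], v2]

[[v1, v2], v3] - [[v1, v3], v2]


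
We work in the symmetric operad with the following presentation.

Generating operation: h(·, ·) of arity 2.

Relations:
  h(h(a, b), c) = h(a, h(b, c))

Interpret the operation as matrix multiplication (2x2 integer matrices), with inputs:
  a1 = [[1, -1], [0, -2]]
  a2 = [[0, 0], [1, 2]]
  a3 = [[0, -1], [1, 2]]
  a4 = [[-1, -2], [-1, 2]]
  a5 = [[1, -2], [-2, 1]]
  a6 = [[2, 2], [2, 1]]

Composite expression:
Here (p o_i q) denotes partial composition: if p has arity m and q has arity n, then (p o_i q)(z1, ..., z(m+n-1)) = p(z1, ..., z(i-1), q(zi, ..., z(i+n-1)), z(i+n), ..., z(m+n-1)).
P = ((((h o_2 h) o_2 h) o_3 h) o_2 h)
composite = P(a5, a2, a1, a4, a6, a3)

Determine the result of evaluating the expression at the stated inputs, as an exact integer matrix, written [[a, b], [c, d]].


h(a2, a1) = [[0, 0], [1, -5]]
h(a4, a6) = [[-6, -4], [2, 0]]
h(h(a2, a1), h(a4, a6)) = [[0, 0], [-16, -4]]
h(h(h(a2, a1), h(a4, a6)), a3) = [[0, 0], [-4, 8]]
h(a5, h(h(h(a2, a1), h(a4, a6)), a3)) = [[8, -16], [-4, 8]]

[[8, -16], [-4, 8]]


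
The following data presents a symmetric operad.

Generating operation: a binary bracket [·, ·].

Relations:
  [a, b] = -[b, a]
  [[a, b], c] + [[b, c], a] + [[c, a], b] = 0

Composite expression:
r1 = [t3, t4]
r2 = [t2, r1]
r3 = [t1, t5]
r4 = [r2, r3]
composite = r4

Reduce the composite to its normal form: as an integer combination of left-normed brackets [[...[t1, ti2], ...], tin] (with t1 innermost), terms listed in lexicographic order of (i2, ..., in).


-[[[[t1, t5], t2], t3], t4] + [[[[t1, t5], t2], t4], t3] + [[[[t1, t5], t3], t4], t2] - [[[[t1, t5], t4], t3], t2]

Expand each bracket as ab - ba; the t1-initial words give the coefficients.
Composite bracket: [[t2, [t3, t4]], [t1, t5]]
The bracket unfolds into 16 signed words via [a, b] = ab - ba (2^4 = 16).
Words beginning with t1 determine it all:
  word t1t5t2t3t4 has sign -1, contributing -[[[[t1, t5], t2], t3], t4]
  word t1t5t2t4t3 has sign +1, contributing +[[[[t1, t5], t2], t4], t3]
  word t1t5t3t4t2 has sign +1, contributing +[[[[t1, t5], t3], t4], t2]
  word t1t5t4t3t2 has sign -1, contributing -[[[[t1, t5], t4], t3], t2]


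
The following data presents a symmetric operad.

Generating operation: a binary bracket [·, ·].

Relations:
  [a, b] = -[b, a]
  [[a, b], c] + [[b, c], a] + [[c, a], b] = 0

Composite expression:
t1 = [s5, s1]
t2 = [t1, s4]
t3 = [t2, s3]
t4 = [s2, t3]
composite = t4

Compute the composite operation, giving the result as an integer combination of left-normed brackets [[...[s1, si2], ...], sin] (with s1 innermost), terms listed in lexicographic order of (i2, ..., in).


A multilinear Lie element is pinned by s1-initial words (s1 innermost).
Composite bracket: [s2, [[[s5, s1], s4], s3]]
Under [a, b] = ab - ba we get 16 signed associative words (2^4 = 16).
The s1-initial words carry the normal form:
  word s1s5s4s3s2 has sign +1, contributing +[[[[s1, s5], s4], s3], s2]

[[[[s1, s5], s4], s3], s2]


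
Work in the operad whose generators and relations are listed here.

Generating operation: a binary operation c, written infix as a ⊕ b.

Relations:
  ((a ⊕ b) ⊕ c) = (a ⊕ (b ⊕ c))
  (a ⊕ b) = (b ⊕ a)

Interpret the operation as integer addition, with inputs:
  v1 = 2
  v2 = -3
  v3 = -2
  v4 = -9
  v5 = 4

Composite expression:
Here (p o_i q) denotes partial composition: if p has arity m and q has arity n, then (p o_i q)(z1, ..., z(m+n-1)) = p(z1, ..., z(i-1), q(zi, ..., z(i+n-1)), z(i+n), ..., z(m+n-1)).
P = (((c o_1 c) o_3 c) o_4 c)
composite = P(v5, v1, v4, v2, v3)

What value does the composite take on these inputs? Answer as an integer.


-8

(v5 ⊕ v1) = 6
(v2 ⊕ v3) = -5
(v4 ⊕ (v2 ⊕ v3)) = -14
((v5 ⊕ v1) ⊕ (v4 ⊕ (v2 ⊕ v3))) = -8


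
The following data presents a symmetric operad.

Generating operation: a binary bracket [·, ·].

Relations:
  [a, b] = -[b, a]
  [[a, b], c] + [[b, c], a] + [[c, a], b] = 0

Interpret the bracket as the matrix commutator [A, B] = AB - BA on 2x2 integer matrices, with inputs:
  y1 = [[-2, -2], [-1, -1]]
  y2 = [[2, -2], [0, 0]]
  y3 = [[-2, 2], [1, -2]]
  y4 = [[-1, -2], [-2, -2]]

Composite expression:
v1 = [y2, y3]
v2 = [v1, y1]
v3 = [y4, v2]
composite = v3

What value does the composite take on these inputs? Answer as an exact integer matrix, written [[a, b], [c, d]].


[y2, y3] = [[-2, 4], [-2, 2]]
[[y2, y3], y1] = [[-8, 12], [-2, 8]]
[y4, [[y2, y3], y1]] = [[28, -20], [34, -28]]

[[28, -20], [34, -28]]
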